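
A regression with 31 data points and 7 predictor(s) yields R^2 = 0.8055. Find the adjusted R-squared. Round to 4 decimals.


Adjusted R^2 = 1 - (1 - R^2) * (n-1)/(n-p-1).
(1 - R^2) = 0.1945.
(n-1)/(n-p-1) = 30/23.
(1 - R^2) * (n-1) = 0.1945 * 30 = 5.8350.
Divide by (n-p-1): 5.8350 / 23 = 0.2537.
Adj R^2 = 1 - 0.2537 = 0.7463.

0.7463


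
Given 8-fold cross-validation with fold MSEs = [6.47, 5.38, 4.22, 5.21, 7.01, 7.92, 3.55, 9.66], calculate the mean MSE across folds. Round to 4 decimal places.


Sum of fold MSEs = 49.4200.
Average = 49.4200 / 8 = 6.1775.

6.1775


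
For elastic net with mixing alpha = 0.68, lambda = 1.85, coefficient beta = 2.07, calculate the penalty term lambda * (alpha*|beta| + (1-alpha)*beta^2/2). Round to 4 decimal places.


Compute:
L1 = 0.68 * 2.07 = 1.4076.
L2 = 0.32 * 2.07^2 / 2 = 0.6856.
Penalty = 1.85 * (1.4076 + 0.6856) = 3.8724.

3.8724


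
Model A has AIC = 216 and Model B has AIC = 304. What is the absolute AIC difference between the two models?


|AIC_A - AIC_B| = |216 - 304| = 88.
Model A is preferred (lower AIC).

88


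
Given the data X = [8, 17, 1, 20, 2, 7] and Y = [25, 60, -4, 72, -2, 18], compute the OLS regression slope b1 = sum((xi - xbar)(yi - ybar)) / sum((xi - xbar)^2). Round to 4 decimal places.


First compute the means: xbar = 9.1667, ybar = 28.1667.
Then S_xx = sum((xi - xbar)^2) = 302.8333.
S_xy = sum((xi - xbar)(yi - ybar)) = 1228.8333.
b1 = S_xy / S_xx = 1228.8333 / 302.8333 = 4.0578.

4.0578


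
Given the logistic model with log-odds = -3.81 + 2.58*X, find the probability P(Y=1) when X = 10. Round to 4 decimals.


z = -3.81 + 2.58 * 10 = 21.9900.
Sigmoid: P = 1 / (1 + exp(-21.9900)) = 1.0000.

1.0000


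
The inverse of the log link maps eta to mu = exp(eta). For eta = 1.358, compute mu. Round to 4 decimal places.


The inverse log link gives:
mu = exp(1.358) = 3.8884.

3.8884


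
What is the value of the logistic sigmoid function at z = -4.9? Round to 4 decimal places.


First, exp(4.9000) = 134.2898.
Then sigma(z) = 1/(1 + 134.2898) = 0.0074.

0.0074


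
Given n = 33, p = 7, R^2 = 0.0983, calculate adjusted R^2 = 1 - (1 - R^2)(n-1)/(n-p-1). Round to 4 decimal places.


Adjusted R^2 = 1 - (1 - R^2) * (n-1)/(n-p-1).
(1 - R^2) = 0.9017.
(n-1)/(n-p-1) = 32/25.
(1 - R^2) * (n-1) = 0.9017 * 32 = 28.8544.
Divide by (n-p-1): 28.8544 / 25 = 1.1542.
Adj R^2 = 1 - 1.1542 = -0.1542.

-0.1542


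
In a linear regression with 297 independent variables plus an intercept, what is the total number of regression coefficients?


Total coefficients = number of predictors + 1 (for the intercept).
= 297 + 1 = 298.

298


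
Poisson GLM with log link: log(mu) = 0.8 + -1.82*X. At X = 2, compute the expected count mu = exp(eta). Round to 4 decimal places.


Compute eta = 0.8 + -1.82 * 2 = -2.8400.
Apply inverse link: mu = e^-2.8400 = 0.0584.

0.0584


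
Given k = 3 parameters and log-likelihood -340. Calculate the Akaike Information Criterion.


AIC = 2*3 - 2*(-340).
= 6 + 680 = 686.

686


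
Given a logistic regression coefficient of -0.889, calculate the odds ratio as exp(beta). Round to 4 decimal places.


exp(-0.889) = 0.4111.
So the odds ratio is 0.4111.

0.4111


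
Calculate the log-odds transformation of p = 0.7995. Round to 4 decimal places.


1 - p = 0.2005.
p/(1-p) = 3.9875.
logit = ln(3.9875) = 1.3832.

1.3832


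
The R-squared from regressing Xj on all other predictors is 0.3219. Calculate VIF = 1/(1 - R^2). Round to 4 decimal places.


Using VIF = 1/(1 - R^2_j):
1 - 0.3219 = 0.6781.
VIF = 1.4747.

1.4747


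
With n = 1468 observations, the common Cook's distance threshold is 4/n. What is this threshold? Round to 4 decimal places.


Using the rule of thumb:
Threshold = 4 / 1468 = 0.0027.

0.0027


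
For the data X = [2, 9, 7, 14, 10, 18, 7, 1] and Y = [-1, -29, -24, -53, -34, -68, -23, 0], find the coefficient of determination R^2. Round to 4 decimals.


After computing the OLS fit (b0=5.8274, b1=-4.0973):
SSres = 13.8584, SStot = 3808.0000.
R^2 = 1 - 13.8584/3808.0000 = 0.9964.

0.9964


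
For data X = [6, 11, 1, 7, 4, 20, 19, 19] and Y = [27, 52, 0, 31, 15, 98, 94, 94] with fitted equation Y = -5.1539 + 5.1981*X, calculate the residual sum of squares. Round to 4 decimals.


Predicted values from Y = -5.1539 + 5.1981*X.
Residuals: [0.9653, -0.0252, -0.0442, -0.2328, -0.6385, -0.8081, 0.3900, 0.3900].
SSres = 2.3535.

2.3535


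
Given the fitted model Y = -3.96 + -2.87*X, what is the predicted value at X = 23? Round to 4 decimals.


Substitute X = 23 into the equation:
Y = -3.96 + -2.87 * 23 = -3.96 + -66.0100 = -69.9700.

-69.9700


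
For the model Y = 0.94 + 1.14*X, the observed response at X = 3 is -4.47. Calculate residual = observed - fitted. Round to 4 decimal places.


Predicted = 0.94 + 1.14 * 3 = 4.3600.
Residual = -4.47 - 4.3600 = -8.8300.

-8.8300


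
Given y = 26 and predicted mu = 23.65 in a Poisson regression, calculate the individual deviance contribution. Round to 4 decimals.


First: ln(26/23.65) = 0.094733.
Then: 26 * 0.094733 = 2.463058.
y - mu = 26 - 23.65 = 2.35.
D = 2(2.463058 - 2.35) = 0.226116, which rounds to 0.2261.

0.2261


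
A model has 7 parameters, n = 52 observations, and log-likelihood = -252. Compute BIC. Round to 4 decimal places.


k * ln(n) = 7 * ln(52) = 7 * 3.951244 = 27.658708.
-2 * loglik = -2 * (-252) = 504.
BIC = 27.658708 + 504 = 531.658708, which rounds to 531.6587.

531.6587


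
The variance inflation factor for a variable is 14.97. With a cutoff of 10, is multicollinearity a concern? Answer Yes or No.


The threshold is 10.
VIF = 14.97 is >= 10.
Multicollinearity indication: Yes.

Yes


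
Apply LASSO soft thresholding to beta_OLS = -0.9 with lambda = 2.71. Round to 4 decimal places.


|beta_OLS| = 0.9.
lambda = 2.71.
Since |beta| <= lambda, the coefficient is set to 0.
Result = 0.0000.

0.0000


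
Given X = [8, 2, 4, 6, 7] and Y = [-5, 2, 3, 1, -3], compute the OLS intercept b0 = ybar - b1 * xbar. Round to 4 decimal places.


Compute b1 = -1.2155 from the OLS formula.
With xbar = 5.4000 and ybar = -0.4000, the intercept is:
b0 = -0.4000 - -1.2155 * 5.4000 = 6.1638.

6.1638


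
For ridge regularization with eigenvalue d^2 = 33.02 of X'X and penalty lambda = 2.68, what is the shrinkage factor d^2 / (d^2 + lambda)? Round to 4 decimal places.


Compute the denominator: 33.02 + 2.68 = 35.7000.
Shrinkage factor = 33.02 / 35.7000 = 0.9249.

0.9249


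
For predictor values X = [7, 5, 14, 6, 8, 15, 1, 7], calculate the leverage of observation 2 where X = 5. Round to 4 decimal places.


n = 8, xbar = 7.8750.
SXX = sum((xi - xbar)^2) = 148.8750.
h = 1/8 + (5 - 7.8750)^2 / 148.8750 = 0.1805.

0.1805


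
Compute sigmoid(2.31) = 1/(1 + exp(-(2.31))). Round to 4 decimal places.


exp(-2.3100) = 0.0993.
1 + exp(-z) = 1.0993.
sigmoid = 1/1.0993 = 0.9097.

0.9097


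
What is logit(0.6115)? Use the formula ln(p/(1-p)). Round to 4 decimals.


The odds are p/(1-p) = 0.6115 / 0.3885 = 1.5740.
logit(p) = ln(1.5740) = 0.4536.

0.4536


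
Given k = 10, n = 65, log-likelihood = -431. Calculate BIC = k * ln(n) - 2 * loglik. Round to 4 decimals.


Compute k*ln(n) = 10*ln(65) = 10*4.174387 = 41.743870.
Then -2*loglik = 862.
BIC = 41.743870 + 862 = 903.743870, which rounds to 903.7439.

903.7439


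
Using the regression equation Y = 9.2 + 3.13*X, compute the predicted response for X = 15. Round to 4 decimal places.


Predicted value:
Y = 9.2 + (3.13)(15) = 9.2 + 46.9500 = 56.1500.

56.1500


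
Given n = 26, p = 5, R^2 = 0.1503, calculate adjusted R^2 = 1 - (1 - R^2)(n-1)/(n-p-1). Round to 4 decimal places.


Adjusted R^2 = 1 - (1 - R^2) * (n-1)/(n-p-1).
(1 - R^2) = 0.8497.
(n-1)/(n-p-1) = 25/20.
(1 - R^2) * (n-1) = 0.8497 * 25 = 21.2425.
Divide by (n-p-1): 21.2425 / 20 = 1.0621.
Adj R^2 = 1 - 1.0621 = -0.0621.

-0.0621


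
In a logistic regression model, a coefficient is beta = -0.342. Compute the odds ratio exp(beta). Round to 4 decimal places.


exp(-0.342) = 0.7103.
So the odds ratio is 0.7103.

0.7103


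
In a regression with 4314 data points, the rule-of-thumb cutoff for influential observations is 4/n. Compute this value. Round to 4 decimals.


Using the rule of thumb:
Threshold = 4 / 4314 = 0.0009.

0.0009


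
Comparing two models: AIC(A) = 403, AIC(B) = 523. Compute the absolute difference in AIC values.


Absolute difference = |403 - 523| = 120.
The model with lower AIC (A) is preferred.

120


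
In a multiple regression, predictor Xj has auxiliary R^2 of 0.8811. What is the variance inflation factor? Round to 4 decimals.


Denominator: 1 - 0.8811 = 0.1189.
VIF = 1 / 0.1189 = 8.4104.

8.4104


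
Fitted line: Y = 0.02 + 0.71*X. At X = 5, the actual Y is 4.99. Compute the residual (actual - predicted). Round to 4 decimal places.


Predicted = 0.02 + 0.71 * 5 = 3.5700.
Residual = 4.99 - 3.5700 = 1.4200.

1.4200


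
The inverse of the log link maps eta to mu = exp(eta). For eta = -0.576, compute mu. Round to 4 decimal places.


Apply the inverse link:
mu = e^-0.576 = 0.5621.

0.5621


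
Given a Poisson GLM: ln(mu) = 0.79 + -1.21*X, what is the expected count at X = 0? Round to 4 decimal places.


eta = 0.79 + -1.21 * 0 = 0.7900.
mu = exp(0.7900) = 2.2034.

2.2034


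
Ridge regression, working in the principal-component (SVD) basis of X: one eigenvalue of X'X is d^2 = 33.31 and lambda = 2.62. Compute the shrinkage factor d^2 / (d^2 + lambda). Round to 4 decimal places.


d^2 + lambda = 33.31 + 2.62 = 35.9300.
Shrinkage factor = 33.31/35.9300 = 0.9271.

0.9271


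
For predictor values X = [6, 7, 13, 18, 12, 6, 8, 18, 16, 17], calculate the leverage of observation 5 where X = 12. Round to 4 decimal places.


Compute xbar = 12.1000 with n = 10 observations.
SXX = 226.9000.
Leverage = 1/10 + (12 - 12.1000)^2/226.9000 = 0.1000.

0.1000


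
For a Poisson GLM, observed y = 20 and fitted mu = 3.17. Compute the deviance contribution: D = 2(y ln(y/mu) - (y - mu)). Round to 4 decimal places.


Compute y*ln(y/mu) = 20*ln(20/3.17) = 20*1.842001 = 36.840020.
y - mu = 16.83.
D = 2*(36.840020 - (16.83)) = 40.020040, which rounds to 40.0200.

40.0200


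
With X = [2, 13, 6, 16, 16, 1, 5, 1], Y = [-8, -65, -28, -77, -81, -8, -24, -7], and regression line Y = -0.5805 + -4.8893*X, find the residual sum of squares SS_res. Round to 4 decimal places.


For each point, residual = actual - predicted.
Residuals: [2.3591, -0.8586, 1.9163, 1.8093, -2.1907, -2.5302, 1.0270, -1.5302].
Sum of squared residuals = 27.8456.

27.8456


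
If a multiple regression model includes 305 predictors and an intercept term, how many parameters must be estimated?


Total coefficients = number of predictors + 1 (for the intercept).
= 305 + 1 = 306.

306


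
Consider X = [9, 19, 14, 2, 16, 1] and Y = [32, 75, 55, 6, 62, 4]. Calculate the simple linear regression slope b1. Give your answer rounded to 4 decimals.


Calculate xbar = 10.1667, ybar = 39.0000.
S_xx = 278.8333, S_xy = 1112.0000.
Using b1 = S_xy / S_xx = 1112.0000 / 278.8333, we get b1 = 3.9880.

3.9880


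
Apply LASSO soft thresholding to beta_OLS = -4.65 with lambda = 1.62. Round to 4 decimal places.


Absolute value: |-4.65| = 4.65.
Compare to lambda = 1.62.
Since |beta| > lambda, coefficient = sign(beta)*(|beta| - lambda) = -3.0300.

-3.0300


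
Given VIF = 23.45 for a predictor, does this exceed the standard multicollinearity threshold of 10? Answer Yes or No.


Check: VIF = 23.45 vs threshold = 10.
Since 23.45 >= 10, the answer is Yes.

Yes


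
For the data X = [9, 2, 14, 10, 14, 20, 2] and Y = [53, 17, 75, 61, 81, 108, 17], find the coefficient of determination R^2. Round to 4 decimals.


Fit the OLS line: b0 = 7.5263, b1 = 5.0608.
SSres = 27.8932.
SStot = 6708.8571.
R^2 = 1 - 27.8932/6708.8571 = 0.9958.

0.9958


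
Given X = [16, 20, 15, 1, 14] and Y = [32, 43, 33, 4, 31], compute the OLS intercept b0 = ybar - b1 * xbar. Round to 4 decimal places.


First find the slope: b1 = 2.0184.
Means: xbar = 13.2000, ybar = 28.6000.
b0 = ybar - b1 * xbar = 28.6000 - 2.0184 * 13.2000 = 1.9574.

1.9574


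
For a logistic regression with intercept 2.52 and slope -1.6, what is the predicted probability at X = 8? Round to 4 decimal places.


Linear predictor: z = 2.52 + -1.6 * 8 = -10.2800.
P = 1/(1 + exp(10.2800)) = 1/(1 + 29143.8736) = 0.0000.

0.0000


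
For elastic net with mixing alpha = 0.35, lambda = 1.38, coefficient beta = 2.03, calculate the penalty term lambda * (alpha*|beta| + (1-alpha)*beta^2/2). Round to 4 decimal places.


L1 component = 0.35 * |2.03| = 0.7105.
L2 component = 0.65 * 2.03^2 / 2 = 1.3393.
Penalty = 1.38 * (0.7105 + 1.3393) = 1.38 * 2.0498 = 2.8287.

2.8287


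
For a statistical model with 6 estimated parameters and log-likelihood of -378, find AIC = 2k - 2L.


AIC = 2k - 2*loglik = 2(6) - 2(-378).
= 12 + 756 = 768.

768


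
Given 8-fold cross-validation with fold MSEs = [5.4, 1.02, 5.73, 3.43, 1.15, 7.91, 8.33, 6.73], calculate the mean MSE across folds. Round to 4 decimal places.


Total MSE across folds = 39.7000.
CV-MSE = 39.7000/8 = 4.9625.

4.9625


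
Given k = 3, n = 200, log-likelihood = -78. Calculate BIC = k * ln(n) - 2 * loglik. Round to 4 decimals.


ln(200) = 5.298317.
k * ln(n) = 3 * 5.298317 = 15.894951.
-2L = 156.
BIC = 15.894951 + 156 = 171.894951, which rounds to 171.8950.

171.8950


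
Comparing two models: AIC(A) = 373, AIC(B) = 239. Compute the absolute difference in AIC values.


Compute |373 - 239| = 134.
Model B has the smaller AIC.

134


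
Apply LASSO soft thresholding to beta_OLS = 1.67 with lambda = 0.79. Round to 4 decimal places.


Absolute value: |1.67| = 1.67.
Compare to lambda = 0.79.
Since |beta| > lambda, coefficient = sign(beta)*(|beta| - lambda) = 0.8800.

0.8800


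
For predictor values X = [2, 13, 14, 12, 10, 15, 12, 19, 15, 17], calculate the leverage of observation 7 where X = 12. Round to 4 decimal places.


Compute xbar = 12.9000 with n = 10 observations.
SXX = 192.9000.
Leverage = 1/10 + (12 - 12.9000)^2/192.9000 = 0.1042.

0.1042


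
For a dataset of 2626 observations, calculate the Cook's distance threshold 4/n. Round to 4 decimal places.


Cook's distance cutoff = 4/n = 4/2626.
= 0.0015.

0.0015


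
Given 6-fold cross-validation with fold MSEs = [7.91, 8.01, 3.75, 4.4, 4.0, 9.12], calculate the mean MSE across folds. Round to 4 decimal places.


Total MSE across folds = 37.1900.
CV-MSE = 37.1900/6 = 6.1983.

6.1983


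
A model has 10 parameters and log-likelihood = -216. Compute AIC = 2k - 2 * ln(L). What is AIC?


Compute:
2k = 2*10 = 20.
-2*loglik = -2*(-216) = 432.
AIC = 20 + 432 = 452.

452


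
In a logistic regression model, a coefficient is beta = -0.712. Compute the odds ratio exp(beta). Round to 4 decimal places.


The odds ratio is computed as:
OR = e^(-0.712) = 0.4907.

0.4907


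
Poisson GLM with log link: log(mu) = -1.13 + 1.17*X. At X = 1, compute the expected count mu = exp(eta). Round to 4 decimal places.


eta = -1.13 + 1.17 * 1 = 0.0400.
mu = exp(0.0400) = 1.0408.

1.0408


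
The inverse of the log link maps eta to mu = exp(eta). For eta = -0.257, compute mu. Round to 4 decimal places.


mu = exp(eta) = exp(-0.257).
= 0.7734.

0.7734


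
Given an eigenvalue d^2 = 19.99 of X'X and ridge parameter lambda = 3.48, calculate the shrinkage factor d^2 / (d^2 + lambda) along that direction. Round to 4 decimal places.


Denominator = d^2 + lambda = 19.99 + 3.48 = 23.4700.
Shrinkage = 19.99 / 23.4700 = 0.8517.

0.8517


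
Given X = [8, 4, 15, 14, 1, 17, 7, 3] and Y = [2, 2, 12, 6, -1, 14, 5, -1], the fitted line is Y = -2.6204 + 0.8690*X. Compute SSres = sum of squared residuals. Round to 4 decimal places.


Compute predicted values, then residuals = yi - yhat_i.
Residuals: [-2.3316, 1.1444, 1.5854, -3.5456, 0.7514, 1.8474, 1.5374, -0.9866].
SSres = sum(residual^2) = 29.1452.

29.1452


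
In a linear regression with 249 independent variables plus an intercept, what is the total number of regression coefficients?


Including the intercept, the model has 249 predictor coefficients + 1 intercept.
Total = 250.

250


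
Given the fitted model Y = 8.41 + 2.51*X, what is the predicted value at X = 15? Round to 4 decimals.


Predicted value:
Y = 8.41 + (2.51)(15) = 8.41 + 37.6500 = 46.0600.

46.0600


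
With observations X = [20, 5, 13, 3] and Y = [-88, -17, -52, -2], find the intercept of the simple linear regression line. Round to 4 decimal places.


The slope is b1 = -4.9097.
Sample means are xbar = 10.2500 and ybar = -39.7500.
Intercept: b0 = -39.7500 - (-4.9097)(10.2500) = 10.5746.

10.5746


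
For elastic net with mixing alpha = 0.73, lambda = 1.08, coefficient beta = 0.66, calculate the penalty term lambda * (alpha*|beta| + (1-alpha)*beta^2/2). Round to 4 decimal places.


L1 component = 0.73 * |0.66| = 0.4818.
L2 component = 0.27 * 0.66^2 / 2 = 0.0588.
Penalty = 1.08 * (0.4818 + 0.0588) = 1.08 * 0.5406 = 0.5839.

0.5839


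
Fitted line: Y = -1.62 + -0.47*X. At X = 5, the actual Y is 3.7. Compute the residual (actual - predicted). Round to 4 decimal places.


Fitted value at X = 5 is yhat = -1.62 + -0.47*5 = -3.9700.
Residual = 3.7 - -3.9700 = 7.6700.

7.6700


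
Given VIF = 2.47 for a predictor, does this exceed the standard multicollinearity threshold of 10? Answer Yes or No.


Check: VIF = 2.47 vs threshold = 10.
Since 2.47 < 10, the answer is No.

No


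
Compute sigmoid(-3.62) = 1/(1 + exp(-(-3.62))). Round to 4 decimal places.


Compute exp(3.6200) = 37.3376.
Sigmoid = 1 / (1 + 37.3376) = 1 / 38.3376 = 0.0261.

0.0261


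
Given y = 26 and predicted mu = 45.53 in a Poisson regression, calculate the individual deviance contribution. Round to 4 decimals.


First: ln(26/45.53) = -0.560275.
Then: 26 * -0.560275 = -14.567150.
y - mu = 26 - 45.53 = -19.53.
D = 2(-14.567150 - -19.53) = 9.925700, which rounds to 9.9257.

9.9257


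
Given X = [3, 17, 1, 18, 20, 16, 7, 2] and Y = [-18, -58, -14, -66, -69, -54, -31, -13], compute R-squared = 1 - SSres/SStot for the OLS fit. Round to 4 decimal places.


After computing the OLS fit (b0=-9.1667, b1=-2.9722):
SSres = 30.5278, SStot = 4005.8750.
R^2 = 1 - 30.5278/4005.8750 = 0.9924.

0.9924


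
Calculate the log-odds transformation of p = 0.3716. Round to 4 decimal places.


The odds are p/(1-p) = 0.3716 / 0.6284 = 0.5913.
logit(p) = ln(0.5913) = -0.5254.

-0.5254


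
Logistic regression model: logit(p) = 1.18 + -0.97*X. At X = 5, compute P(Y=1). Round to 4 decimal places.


Linear predictor: z = 1.18 + -0.97 * 5 = -3.6700.
P = 1/(1 + exp(3.6700)) = 1/(1 + 39.2519) = 0.0248.

0.0248


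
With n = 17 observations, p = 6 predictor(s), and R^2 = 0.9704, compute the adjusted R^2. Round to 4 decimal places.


Plug in: Adj R^2 = 1 - (1 - 0.9704) * 16/10.
= 1 - 0.0296 * 16/10
= 1 - 0.4736 / 10
= 1 - 0.0474 = 0.9526.

0.9526


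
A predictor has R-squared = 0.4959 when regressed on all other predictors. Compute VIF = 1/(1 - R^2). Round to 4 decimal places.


Denominator: 1 - 0.4959 = 0.5041.
VIF = 1 / 0.5041 = 1.9837.

1.9837


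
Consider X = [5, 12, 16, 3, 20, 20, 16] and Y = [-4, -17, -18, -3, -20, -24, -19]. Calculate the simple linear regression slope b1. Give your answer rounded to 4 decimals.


Calculate xbar = 13.1429, ybar = -15.0000.
S_xx = 280.8571, S_xy = -325.0000.
Using b1 = S_xy / S_xx = -325.0000 / 280.8571, we get b1 = -1.1572.

-1.1572


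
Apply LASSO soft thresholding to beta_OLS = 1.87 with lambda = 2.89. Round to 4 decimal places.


Absolute value: |1.87| = 1.87.
Compare to lambda = 2.89.
Since |beta| <= lambda, the coefficient is set to 0.

0.0000


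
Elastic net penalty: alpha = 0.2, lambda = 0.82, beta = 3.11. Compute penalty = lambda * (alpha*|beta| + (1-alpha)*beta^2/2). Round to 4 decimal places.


Compute:
L1 = 0.2 * 3.11 = 0.6220.
L2 = 0.8 * 3.11^2 / 2 = 3.8688.
Penalty = 0.82 * (0.6220 + 3.8688) = 3.6825.

3.6825


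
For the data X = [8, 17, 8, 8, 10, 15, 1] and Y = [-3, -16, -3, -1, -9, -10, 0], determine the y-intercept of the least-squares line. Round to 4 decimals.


First find the slope: b1 = -1.0017.
Means: xbar = 9.5714, ybar = -6.0000.
b0 = ybar - b1 * xbar = -6.0000 - -1.0017 * 9.5714 = 3.5879.

3.5879


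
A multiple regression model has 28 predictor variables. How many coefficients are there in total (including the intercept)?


Each predictor gets one coefficient, plus one intercept.
Total parameters = 28 + 1 = 29.

29


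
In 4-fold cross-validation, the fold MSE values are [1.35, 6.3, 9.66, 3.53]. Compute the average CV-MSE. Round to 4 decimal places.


Total MSE across folds = 20.8400.
CV-MSE = 20.8400/4 = 5.2100.

5.2100


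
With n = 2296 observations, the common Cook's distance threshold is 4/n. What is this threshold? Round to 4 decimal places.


The threshold is 4/n.
4/2296 = 0.0017.

0.0017


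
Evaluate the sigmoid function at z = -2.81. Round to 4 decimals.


Compute exp(2.8100) = 16.6099.
Sigmoid = 1 / (1 + 16.6099) = 1 / 17.6099 = 0.0568.

0.0568


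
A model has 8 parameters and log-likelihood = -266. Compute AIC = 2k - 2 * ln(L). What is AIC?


Compute:
2k = 2*8 = 16.
-2*loglik = -2*(-266) = 532.
AIC = 16 + 532 = 548.

548


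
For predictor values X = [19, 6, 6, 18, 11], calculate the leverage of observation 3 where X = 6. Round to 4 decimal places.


n = 5, xbar = 12.0000.
SXX = sum((xi - xbar)^2) = 158.0000.
h = 1/5 + (6 - 12.0000)^2 / 158.0000 = 0.4278.

0.4278


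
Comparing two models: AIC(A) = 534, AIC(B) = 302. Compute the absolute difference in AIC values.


Compute |534 - 302| = 232.
Model B has the smaller AIC.

232


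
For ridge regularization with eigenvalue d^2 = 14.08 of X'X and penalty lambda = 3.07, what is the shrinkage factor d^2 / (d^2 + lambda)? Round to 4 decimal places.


Compute the denominator: 14.08 + 3.07 = 17.1500.
Shrinkage factor = 14.08 / 17.1500 = 0.8210.

0.8210


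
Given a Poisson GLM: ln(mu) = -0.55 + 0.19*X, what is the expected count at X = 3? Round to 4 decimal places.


Linear predictor: eta = -0.55 + (0.19)(3) = 0.0200.
Expected count: mu = exp(0.0200) = 1.0202.

1.0202


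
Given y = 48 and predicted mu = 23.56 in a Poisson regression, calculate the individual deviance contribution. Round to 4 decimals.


First: ln(48/23.56) = 0.711651.
Then: 48 * 0.711651 = 34.159248.
y - mu = 48 - 23.56 = 24.44.
D = 2(34.159248 - 24.44) = 19.438496, which rounds to 19.4385.

19.4385


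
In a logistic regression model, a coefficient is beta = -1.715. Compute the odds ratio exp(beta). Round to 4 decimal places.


Odds ratio = exp(beta) = exp(-1.715).
= 0.1800.

0.1800


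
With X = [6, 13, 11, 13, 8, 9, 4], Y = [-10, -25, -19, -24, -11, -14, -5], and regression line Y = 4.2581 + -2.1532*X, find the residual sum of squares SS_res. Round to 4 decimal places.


Predicted values from Y = 4.2581 + -2.1532*X.
Residuals: [-1.3389, -1.2665, 0.4271, -0.2665, 1.9675, 1.1207, -0.6453].
SSres = 9.1935.

9.1935


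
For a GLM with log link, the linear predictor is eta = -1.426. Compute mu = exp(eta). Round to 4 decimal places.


The inverse log link gives:
mu = exp(-1.426) = 0.2403.

0.2403


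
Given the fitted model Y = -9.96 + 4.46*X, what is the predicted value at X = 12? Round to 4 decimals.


Predicted value:
Y = -9.96 + (4.46)(12) = -9.96 + 53.5200 = 43.5600.

43.5600


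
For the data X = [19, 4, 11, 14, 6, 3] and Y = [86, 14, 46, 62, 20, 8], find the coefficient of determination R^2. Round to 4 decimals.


Fit the OLS line: b0 = -7.1325, b1 = 4.8911.
SSres = 8.4928.
SStot = 4733.3333.
R^2 = 1 - 8.4928/4733.3333 = 0.9982.

0.9982


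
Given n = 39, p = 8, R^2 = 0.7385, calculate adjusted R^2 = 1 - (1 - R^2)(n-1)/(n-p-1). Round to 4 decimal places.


Plug in: Adj R^2 = 1 - (1 - 0.7385) * 38/30.
= 1 - 0.2615 * 38/30
= 1 - 9.9370 / 30
= 1 - 0.3312 = 0.6688.

0.6688


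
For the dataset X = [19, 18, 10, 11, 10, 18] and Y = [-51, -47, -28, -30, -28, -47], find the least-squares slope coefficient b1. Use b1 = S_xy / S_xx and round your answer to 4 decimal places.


The sample means are xbar = 14.3333 and ybar = -38.5000.
Compute S_xx = 97.3333 and S_xy = -240.0000.
Slope b1 = S_xy / S_xx = -240.0000 / 97.3333 = -2.4658.

-2.4658


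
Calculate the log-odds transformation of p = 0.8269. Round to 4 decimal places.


1 - p = 0.1731.
p/(1-p) = 4.7770.
logit = ln(4.7770) = 1.5638.

1.5638


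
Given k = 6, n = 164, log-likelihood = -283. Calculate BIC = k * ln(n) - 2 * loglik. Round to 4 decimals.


k * ln(n) = 6 * ln(164) = 6 * 5.099866 = 30.599196.
-2 * loglik = -2 * (-283) = 566.
BIC = 30.599196 + 566 = 596.599196, which rounds to 596.5992.

596.5992


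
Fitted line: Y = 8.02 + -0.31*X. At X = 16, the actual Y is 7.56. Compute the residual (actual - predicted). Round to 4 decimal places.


Predicted = 8.02 + -0.31 * 16 = 3.0600.
Residual = 7.56 - 3.0600 = 4.5000.

4.5000


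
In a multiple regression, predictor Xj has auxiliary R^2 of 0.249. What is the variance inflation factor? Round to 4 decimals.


Using VIF = 1/(1 - R^2_j):
1 - 0.249 = 0.751.
VIF = 1.3316.

1.3316


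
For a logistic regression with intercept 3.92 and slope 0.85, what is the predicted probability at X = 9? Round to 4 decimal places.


Linear predictor: z = 3.92 + 0.85 * 9 = 11.5700.
P = 1/(1 + exp(-11.5700)) = 1/(1 + 0.0000) = 1.0000.

1.0000


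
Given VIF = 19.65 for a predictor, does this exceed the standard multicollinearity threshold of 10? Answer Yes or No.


The threshold is 10.
VIF = 19.65 is >= 10.
Multicollinearity indication: Yes.

Yes


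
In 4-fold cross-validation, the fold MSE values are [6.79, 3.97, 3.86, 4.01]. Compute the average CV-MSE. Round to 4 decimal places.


Sum of fold MSEs = 18.6300.
Average = 18.6300 / 4 = 4.6575.

4.6575


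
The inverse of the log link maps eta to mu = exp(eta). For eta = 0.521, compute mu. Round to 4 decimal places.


The inverse log link gives:
mu = exp(0.521) = 1.6837.

1.6837


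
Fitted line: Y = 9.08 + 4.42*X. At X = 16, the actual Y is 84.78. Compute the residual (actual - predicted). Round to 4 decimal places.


Compute yhat = 9.08 + (4.42)(16) = 79.8000.
Residual = actual - predicted = 84.78 - 79.8000 = 4.9800.

4.9800


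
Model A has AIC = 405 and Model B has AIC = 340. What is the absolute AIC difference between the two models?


Absolute difference = |405 - 340| = 65.
The model with lower AIC (B) is preferred.

65


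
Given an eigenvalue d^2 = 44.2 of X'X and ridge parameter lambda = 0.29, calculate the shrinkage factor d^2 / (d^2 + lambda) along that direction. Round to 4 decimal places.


d^2 + lambda = 44.2 + 0.29 = 44.4900.
Shrinkage factor = 44.2/44.4900 = 0.9935.

0.9935


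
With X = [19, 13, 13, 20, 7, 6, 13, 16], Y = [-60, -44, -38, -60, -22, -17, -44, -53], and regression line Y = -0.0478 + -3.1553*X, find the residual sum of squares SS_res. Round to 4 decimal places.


Predicted values from Y = -0.0478 + -3.1553*X.
Residuals: [-0.0015, -2.9333, 3.0667, 3.1538, 0.1349, 1.9796, -2.9333, -2.4674].
SSres = 46.5847.

46.5847


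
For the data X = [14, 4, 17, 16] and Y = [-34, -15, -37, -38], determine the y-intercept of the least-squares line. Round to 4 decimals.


The slope is b1 = -1.7986.
Sample means are xbar = 12.7500 and ybar = -31.0000.
Intercept: b0 = -31.0000 - (-1.7986)(12.7500) = -8.0679.

-8.0679


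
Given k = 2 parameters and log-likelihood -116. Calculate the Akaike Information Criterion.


AIC = 2*2 - 2*(-116).
= 4 + 232 = 236.

236


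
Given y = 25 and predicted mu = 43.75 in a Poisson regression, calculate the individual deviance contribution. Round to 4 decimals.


Compute y*ln(y/mu) = 25*ln(25/43.75) = 25*-0.559616 = -13.990400.
y - mu = -18.75.
D = 2*(-13.990400 - (-18.75)) = 9.519200, which rounds to 9.5192.

9.5192


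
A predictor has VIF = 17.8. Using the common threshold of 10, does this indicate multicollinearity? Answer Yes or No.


Compare VIF = 17.8 to the threshold of 10.
17.8 >= 10, so the answer is Yes.

Yes


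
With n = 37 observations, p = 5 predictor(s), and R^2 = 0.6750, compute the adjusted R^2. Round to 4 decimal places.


Plug in: Adj R^2 = 1 - (1 - 0.6750) * 36/31.
= 1 - 0.3250 * 36/31
= 1 - 11.7000 / 31
= 1 - 0.3774 = 0.6226.

0.6226


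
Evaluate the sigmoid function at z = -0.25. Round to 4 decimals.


First, exp(0.2500) = 1.2840.
Then sigma(z) = 1/(1 + 1.2840) = 0.4378.

0.4378


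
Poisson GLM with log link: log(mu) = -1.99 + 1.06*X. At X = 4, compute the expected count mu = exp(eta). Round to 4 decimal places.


eta = -1.99 + 1.06 * 4 = 2.2500.
mu = exp(2.2500) = 9.4877.

9.4877


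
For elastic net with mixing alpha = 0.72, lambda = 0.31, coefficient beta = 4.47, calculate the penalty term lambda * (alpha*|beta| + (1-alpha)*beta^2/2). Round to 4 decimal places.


alpha * |beta| = 0.72 * 4.47 = 3.2184.
(1-alpha) * beta^2/2 = 0.28 * 19.9809/2 = 2.7973.
Total = 0.31 * (3.2184 + 2.7973) = 1.8649.

1.8649


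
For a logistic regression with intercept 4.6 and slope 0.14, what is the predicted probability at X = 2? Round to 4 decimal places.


Linear predictor: z = 4.6 + 0.14 * 2 = 4.8800.
P = 1/(1 + exp(-4.8800)) = 1/(1 + 0.0076) = 0.9925.

0.9925


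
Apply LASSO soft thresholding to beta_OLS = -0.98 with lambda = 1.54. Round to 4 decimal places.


Absolute value: |-0.98| = 0.98.
Compare to lambda = 1.54.
Since |beta| <= lambda, the coefficient is set to 0.

0.0000


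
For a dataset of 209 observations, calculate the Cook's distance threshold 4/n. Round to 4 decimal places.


The threshold is 4/n.
4/209 = 0.0191.

0.0191


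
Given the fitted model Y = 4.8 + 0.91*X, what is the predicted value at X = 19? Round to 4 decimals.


Predicted value:
Y = 4.8 + (0.91)(19) = 4.8 + 17.2900 = 22.0900.

22.0900


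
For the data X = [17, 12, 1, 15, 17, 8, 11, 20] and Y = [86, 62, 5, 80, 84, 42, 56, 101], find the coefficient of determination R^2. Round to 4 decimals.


After computing the OLS fit (b0=1.0262, b1=5.0276):
SSres = 21.6781, SStot = 6540.0000.
R^2 = 1 - 21.6781/6540.0000 = 0.9967.

0.9967


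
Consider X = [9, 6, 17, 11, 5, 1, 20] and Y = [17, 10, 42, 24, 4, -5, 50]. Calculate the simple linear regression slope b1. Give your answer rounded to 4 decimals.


Calculate xbar = 9.8571, ybar = 20.2857.
S_xx = 272.8571, S_xy = 806.2857.
Using b1 = S_xy / S_xx = 806.2857 / 272.8571, we get b1 = 2.9550.

2.9550


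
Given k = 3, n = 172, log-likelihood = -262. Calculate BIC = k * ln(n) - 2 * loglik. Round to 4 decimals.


ln(172) = 5.147494.
k * ln(n) = 3 * 5.147494 = 15.442482.
-2L = 524.
BIC = 15.442482 + 524 = 539.442482, which rounds to 539.4425.

539.4425


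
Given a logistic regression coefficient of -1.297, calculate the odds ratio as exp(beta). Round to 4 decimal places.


exp(-1.297) = 0.2734.
So the odds ratio is 0.2734.

0.2734


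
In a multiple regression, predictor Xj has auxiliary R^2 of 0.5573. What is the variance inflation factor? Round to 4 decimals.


Using VIF = 1/(1 - R^2_j):
1 - 0.5573 = 0.4427.
VIF = 2.2589.

2.2589


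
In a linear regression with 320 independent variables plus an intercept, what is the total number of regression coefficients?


Including the intercept, the model has 320 predictor coefficients + 1 intercept.
Total = 321.

321


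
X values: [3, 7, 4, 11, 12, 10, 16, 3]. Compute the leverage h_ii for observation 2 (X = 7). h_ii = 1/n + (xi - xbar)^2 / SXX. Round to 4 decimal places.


Compute xbar = 8.2500 with n = 8 observations.
SXX = 159.5000.
Leverage = 1/8 + (7 - 8.2500)^2/159.5000 = 0.1348.

0.1348


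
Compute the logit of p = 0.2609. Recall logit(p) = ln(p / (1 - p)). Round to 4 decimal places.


1 - p = 0.7391.
p/(1-p) = 0.3530.
logit = ln(0.3530) = -1.0413.

-1.0413


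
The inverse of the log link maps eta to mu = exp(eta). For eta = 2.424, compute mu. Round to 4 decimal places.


The inverse log link gives:
mu = exp(2.424) = 11.2909.

11.2909


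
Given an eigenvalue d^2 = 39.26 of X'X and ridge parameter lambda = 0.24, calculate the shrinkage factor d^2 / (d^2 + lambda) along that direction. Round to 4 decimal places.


Denominator = d^2 + lambda = 39.26 + 0.24 = 39.5000.
Shrinkage = 39.26 / 39.5000 = 0.9939.

0.9939


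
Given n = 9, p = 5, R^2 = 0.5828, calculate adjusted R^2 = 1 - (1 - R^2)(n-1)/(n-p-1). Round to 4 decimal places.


Adjusted R^2 = 1 - (1 - R^2) * (n-1)/(n-p-1).
(1 - R^2) = 0.4172.
(n-1)/(n-p-1) = 8/3.
(1 - R^2) * (n-1) = 0.4172 * 8 = 3.3376.
Divide by (n-p-1): 3.3376 / 3 = 1.1125.
Adj R^2 = 1 - 1.1125 = -0.1125.

-0.1125


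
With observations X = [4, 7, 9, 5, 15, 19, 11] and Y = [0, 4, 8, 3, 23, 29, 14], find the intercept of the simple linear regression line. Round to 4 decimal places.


Compute b1 = 1.9944 from the OLS formula.
With xbar = 10.0000 and ybar = 11.5714, the intercept is:
b0 = 11.5714 - 1.9944 * 10.0000 = -8.3724.

-8.3724


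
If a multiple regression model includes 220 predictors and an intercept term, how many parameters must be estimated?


Including the intercept, the model has 220 predictor coefficients + 1 intercept.
Total = 221.

221


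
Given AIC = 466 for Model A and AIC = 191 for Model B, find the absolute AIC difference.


Compute |466 - 191| = 275.
Model B has the smaller AIC.

275


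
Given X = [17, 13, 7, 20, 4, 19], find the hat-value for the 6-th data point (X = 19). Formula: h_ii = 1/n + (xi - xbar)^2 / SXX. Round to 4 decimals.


n = 6, xbar = 13.3333.
SXX = sum((xi - xbar)^2) = 217.3333.
h = 1/6 + (19 - 13.3333)^2 / 217.3333 = 0.3144.

0.3144


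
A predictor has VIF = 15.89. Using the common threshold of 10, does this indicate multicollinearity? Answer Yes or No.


Compare VIF = 15.89 to the threshold of 10.
15.89 >= 10, so the answer is Yes.

Yes


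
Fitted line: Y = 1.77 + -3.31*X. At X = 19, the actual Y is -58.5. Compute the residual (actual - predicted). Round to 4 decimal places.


Predicted = 1.77 + -3.31 * 19 = -61.1200.
Residual = -58.5 - -61.1200 = 2.6200.

2.6200


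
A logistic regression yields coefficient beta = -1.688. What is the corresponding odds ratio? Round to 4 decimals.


Odds ratio = exp(beta) = exp(-1.688).
= 0.1849.

0.1849


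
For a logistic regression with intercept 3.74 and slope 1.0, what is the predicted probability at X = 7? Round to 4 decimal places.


z = 3.74 + 1.0 * 7 = 10.7400.
Sigmoid: P = 1 / (1 + exp(-10.7400)) = 1.0000.

1.0000


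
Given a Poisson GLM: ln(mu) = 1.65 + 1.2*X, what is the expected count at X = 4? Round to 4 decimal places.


Linear predictor: eta = 1.65 + (1.2)(4) = 6.4500.
Expected count: mu = exp(6.4500) = 632.7023.

632.7023


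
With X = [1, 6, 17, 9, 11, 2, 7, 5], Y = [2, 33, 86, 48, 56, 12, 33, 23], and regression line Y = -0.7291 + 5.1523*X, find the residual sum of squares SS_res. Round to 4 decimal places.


For each point, residual = actual - predicted.
Residuals: [-2.4232, 2.8153, -0.8600, 2.3584, 0.0538, 2.4245, -2.3370, -2.0324].
Sum of squared residuals = 35.5728.

35.5728


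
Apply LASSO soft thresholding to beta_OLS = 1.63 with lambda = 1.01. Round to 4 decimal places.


Absolute value: |1.63| = 1.63.
Compare to lambda = 1.01.
Since |beta| > lambda, coefficient = sign(beta)*(|beta| - lambda) = 0.6200.

0.6200


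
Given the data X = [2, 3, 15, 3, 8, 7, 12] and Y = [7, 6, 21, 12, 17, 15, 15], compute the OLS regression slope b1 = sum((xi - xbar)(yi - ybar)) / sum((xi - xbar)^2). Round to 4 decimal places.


Calculate xbar = 7.1429, ybar = 13.2857.
S_xx = 146.8571, S_xy = 139.7143.
Using b1 = S_xy / S_xx = 139.7143 / 146.8571, we get b1 = 0.9514.

0.9514


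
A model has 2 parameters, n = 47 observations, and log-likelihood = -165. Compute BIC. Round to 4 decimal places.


Compute k*ln(n) = 2*ln(47) = 2*3.850148 = 7.700296.
Then -2*loglik = 330.
BIC = 7.700296 + 330 = 337.700296, which rounds to 337.7003.

337.7003


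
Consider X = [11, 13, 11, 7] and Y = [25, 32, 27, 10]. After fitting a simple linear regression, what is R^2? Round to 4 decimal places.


The fitted line is Y = -15.7368 + 3.7368*X.
SSres = 3.6842, SStot = 269.0000.
R^2 = 1 - SSres/SStot = 0.9863.

0.9863


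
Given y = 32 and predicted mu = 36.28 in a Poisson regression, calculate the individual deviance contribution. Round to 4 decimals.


First: ln(32/36.28) = -0.125531.
Then: 32 * -0.125531 = -4.016992.
y - mu = 32 - 36.28 = -4.28.
D = 2(-4.016992 - -4.28) = 0.526016, which rounds to 0.5260.

0.5260


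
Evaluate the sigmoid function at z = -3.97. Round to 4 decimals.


First, exp(3.9700) = 52.9845.
Then sigma(z) = 1/(1 + 52.9845) = 0.0185.

0.0185


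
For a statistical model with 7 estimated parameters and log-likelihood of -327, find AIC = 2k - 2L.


AIC = 2*7 - 2*(-327).
= 14 + 654 = 668.

668


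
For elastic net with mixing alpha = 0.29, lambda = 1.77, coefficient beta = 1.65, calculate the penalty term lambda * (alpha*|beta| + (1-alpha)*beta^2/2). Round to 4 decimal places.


alpha * |beta| = 0.29 * 1.65 = 0.4785.
(1-alpha) * beta^2/2 = 0.71 * 2.7225/2 = 0.9665.
Total = 1.77 * (0.4785 + 0.9665) = 2.5576.

2.5576


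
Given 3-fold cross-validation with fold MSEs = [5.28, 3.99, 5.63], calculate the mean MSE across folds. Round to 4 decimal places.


Total MSE across folds = 14.9000.
CV-MSE = 14.9000/3 = 4.9667.

4.9667


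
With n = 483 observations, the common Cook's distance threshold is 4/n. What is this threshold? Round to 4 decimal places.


Using the rule of thumb:
Threshold = 4 / 483 = 0.0083.

0.0083


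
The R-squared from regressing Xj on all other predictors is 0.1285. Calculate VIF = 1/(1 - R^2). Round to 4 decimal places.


Denominator: 1 - 0.1285 = 0.8715.
VIF = 1 / 0.8715 = 1.1474.

1.1474


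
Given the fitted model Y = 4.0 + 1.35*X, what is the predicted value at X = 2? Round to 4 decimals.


Predicted value:
Y = 4.0 + (1.35)(2) = 4.0 + 2.7000 = 6.7000.

6.7000


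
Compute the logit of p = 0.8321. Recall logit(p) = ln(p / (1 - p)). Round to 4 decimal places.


The odds are p/(1-p) = 0.8321 / 0.1679 = 4.9559.
logit(p) = ln(4.9559) = 1.6006.

1.6006


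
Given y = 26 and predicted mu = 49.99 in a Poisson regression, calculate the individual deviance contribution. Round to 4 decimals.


y/mu = 26/49.99 = 0.520104 (approx.), and ln(26/49.99) = -0.653726.
y * ln(y/mu) = 26 * -0.653726 = -16.996876.
y - mu = -23.99.
D = 2 * (-16.996876 - -23.99) = 13.986248, which rounds to 13.9862.

13.9862


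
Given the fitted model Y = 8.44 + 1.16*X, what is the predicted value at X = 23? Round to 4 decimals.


Plug X = 23 into Y = 8.44 + 1.16*X:
Y = 8.44 + 26.6800 = 35.1200.

35.1200


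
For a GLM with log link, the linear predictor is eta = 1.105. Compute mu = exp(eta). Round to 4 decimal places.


The inverse log link gives:
mu = exp(1.105) = 3.0192.

3.0192


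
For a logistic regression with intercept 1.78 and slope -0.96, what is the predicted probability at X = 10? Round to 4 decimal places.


z = 1.78 + -0.96 * 10 = -7.8200.
Sigmoid: P = 1 / (1 + exp(7.8200)) = 0.0004.

0.0004


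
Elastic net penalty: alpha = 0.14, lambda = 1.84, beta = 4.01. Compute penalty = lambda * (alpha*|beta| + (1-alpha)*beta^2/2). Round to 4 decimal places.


L1 component = 0.14 * |4.01| = 0.5614.
L2 component = 0.86 * 4.01^2 / 2 = 6.9144.
Penalty = 1.84 * (0.5614 + 6.9144) = 1.84 * 7.4758 = 13.7556.

13.7556


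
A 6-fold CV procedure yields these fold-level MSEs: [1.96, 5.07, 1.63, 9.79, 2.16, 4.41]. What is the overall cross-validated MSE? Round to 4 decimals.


Total MSE across folds = 25.0200.
CV-MSE = 25.0200/6 = 4.1700.

4.1700
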